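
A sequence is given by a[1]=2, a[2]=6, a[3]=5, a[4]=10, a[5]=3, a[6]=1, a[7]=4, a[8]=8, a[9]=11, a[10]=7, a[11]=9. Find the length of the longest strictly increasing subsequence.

Let dp[i] be the length of the longest such subsequence ending at index i:
i:      1  2  3  4  5  6  7  8  9 10 11
a[i]:   2  6  5 10  3  1  4  8 11  7  9
dp:     1  2  2  3  2  1  3  4  5  4  5
Maximum dp value is 5.

5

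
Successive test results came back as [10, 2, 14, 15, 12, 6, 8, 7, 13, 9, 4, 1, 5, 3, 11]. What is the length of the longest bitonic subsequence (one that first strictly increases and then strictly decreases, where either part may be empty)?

inc[i] = longest strictly increasing subsequence ending at i; dec[i] = longest strictly decreasing subsequence starting at i:
i:      1  2  3  4  5  6  7  8  9 10 11 12 13 14 15
a[i]:  10  2 14 15 12  6  8  7 13  9  4  1  5  3 11
inc:    1  1  2  3  2  2  3  3  4  4  2  1  3  2  5
dec:    5  2  6  6  5  3  4  3  4  3  2  1  2  1  1
Best peak at i=4 (value 15): inc=3, dec=6, length 3+6−1 = 8.

8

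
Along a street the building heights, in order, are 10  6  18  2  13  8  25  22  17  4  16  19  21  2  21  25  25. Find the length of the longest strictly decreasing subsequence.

5

Negate each value so 'decreasing' becomes 'increasing', then run patience tails on the negated sequence:
-10 → extends → [-10]
-6 → extends → [-10, -6]
-18 → replaces -10 → [-18, -6]
-2 → extends → [-18, -6, -2]
-13 → replaces -6 → [-18, -13, -2]
-8 → replaces -2 → [-18, -13, -8]
-25 → replaces -18 → [-25, -13, -8]
-22 → replaces -13 → [-25, -22, -8]
-17 → replaces -8 → [-25, -22, -17]
-4 → extends → [-25, -22, -17, -4]
-16 → replaces -4 → [-25, -22, -17, -16]
-19 → replaces -17 → [-25, -22, -19, -16]
-21 → replaces -19 → [-25, -22, -21, -16]
-2 → extends → [-25, -22, -21, -16, -2]
-21 → already a tail → [-25, -22, -21, -16, -2]
-25 → already a tail → [-25, -22, -21, -16, -2]
-25 → already a tail → [-25, -22, -21, -16, -2]
Five tails, so the longest strictly decreasing subsequence of the original has length 5.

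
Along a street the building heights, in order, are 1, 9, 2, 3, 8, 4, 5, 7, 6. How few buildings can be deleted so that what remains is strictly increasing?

3

Fewest deletions = n − (longest strictly increasing subsequence).
Patience tails:
1 → extends → [1]
9 → extends → [1, 9]
2 → replaces 9 → [1, 2]
3 → extends → [1, 2, 3]
8 → extends → [1, 2, 3, 8]
4 → replaces 8 → [1, 2, 3, 4]
5 → extends → [1, 2, 3, 4, 5]
7 → extends → [1, 2, 3, 4, 5, 7]
6 → replaces 7 → [1, 2, 3, 4, 5, 6]
Longest strictly increasing subsequence has length 6, so deletions = 9 − 6 = 3.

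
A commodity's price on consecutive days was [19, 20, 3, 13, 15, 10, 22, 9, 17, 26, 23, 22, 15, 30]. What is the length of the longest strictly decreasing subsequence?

Negate each value so 'decreasing' becomes 'increasing', then run patience tails on the negated sequence:
-19 → extends → [-19]
-20 → replaces -19 → [-20]
-3 → extends → [-20, -3]
-13 → replaces -3 → [-20, -13]
-15 → replaces -13 → [-20, -15]
-10 → extends → [-20, -15, -10]
-22 → replaces -20 → [-22, -15, -10]
-9 → extends → [-22, -15, -10, -9]
-17 → replaces -15 → [-22, -17, -10, -9]
-26 → replaces -22 → [-26, -17, -10, -9]
-23 → replaces -17 → [-26, -23, -10, -9]
-22 → replaces -10 → [-26, -23, -22, -9]
-15 → replaces -9 → [-26, -23, -22, -15]
-30 → replaces -26 → [-30, -23, -22, -15]
Four tails, so the longest strictly decreasing subsequence of the original has length 4.

4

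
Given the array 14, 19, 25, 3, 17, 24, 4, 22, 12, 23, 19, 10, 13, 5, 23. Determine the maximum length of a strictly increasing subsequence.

5

Track the smallest tail for each achievable length (strict):
14 → extends → [14]
19 → extends → [14, 19]
25 → extends → [14, 19, 25]
3 → replaces 14 → [3, 19, 25]
17 → replaces 19 → [3, 17, 25]
24 → replaces 25 → [3, 17, 24]
4 → replaces 17 → [3, 4, 24]
22 → replaces 24 → [3, 4, 22]
12 → replaces 22 → [3, 4, 12]
23 → extends → [3, 4, 12, 23]
19 → replaces 23 → [3, 4, 12, 19]
10 → replaces 12 → [3, 4, 10, 19]
13 → replaces 19 → [3, 4, 10, 13]
5 → replaces 10 → [3, 4, 5, 13]
23 → extends → [3, 4, 5, 13, 23]
Five tails, so the longest strictly increasing subsequence has length 5 (e.g. 3, 4, 12, 19, 23).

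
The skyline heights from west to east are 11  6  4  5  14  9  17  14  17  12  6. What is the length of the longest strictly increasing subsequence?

Track the smallest tail for each achievable length (strict):
11 → extends → [11]
6 → replaces 11 → [6]
4 → replaces 6 → [4]
5 → extends → [4, 5]
14 → extends → [4, 5, 14]
9 → replaces 14 → [4, 5, 9]
17 → extends → [4, 5, 9, 17]
14 → replaces 17 → [4, 5, 9, 14]
17 → extends → [4, 5, 9, 14, 17]
12 → replaces 14 → [4, 5, 9, 12, 17]
6 → replaces 9 → [4, 5, 6, 12, 17]
Five tails, so the longest strictly increasing subsequence has length 5 (e.g. 4, 5, 9, 14, 17).

5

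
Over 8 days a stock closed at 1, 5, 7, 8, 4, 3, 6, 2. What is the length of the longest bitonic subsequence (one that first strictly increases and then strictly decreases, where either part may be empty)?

inc[i] = longest strictly increasing subsequence ending at i; dec[i] = longest strictly decreasing subsequence starting at i:
i:     1 2 3 4 5 6 7 8
a[i]:  1 5 7 8 4 3 6 2
inc:   1 2 3 4 2 2 3 2
dec:   1 4 4 4 3 2 2 1
Best peak at i=4 (value 8): inc=4, dec=4, length 4+4−1 = 7.

7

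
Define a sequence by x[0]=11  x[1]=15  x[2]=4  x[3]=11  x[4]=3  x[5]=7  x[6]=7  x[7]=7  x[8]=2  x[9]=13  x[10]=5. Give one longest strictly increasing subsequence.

Patience tails give the LIS length; then backtrack through the dp parents:
11 → extends → [11]
15 → extends → [11, 15]
4 → replaces 11 → [4, 15]
11 → replaces 15 → [4, 11]
3 → replaces 4 → [3, 11]
7 → replaces 11 → [3, 7]
7 → already a tail → [3, 7]
7 → already a tail → [3, 7]
2 → replaces 3 → [2, 7]
13 → extends → [2, 7, 13]
5 → replaces 7 → [2, 5, 13]
Length 3; one witness is 4, 11, 13.

4, 11, 13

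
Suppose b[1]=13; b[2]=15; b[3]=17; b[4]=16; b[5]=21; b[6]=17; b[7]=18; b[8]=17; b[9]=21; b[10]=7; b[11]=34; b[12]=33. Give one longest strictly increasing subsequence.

13, 15, 16, 17, 18, 21, 34

Patience tails give the LIS length; then backtrack through the dp parents:
13 → extends → [13]
15 → extends → [13, 15]
17 → extends → [13, 15, 17]
16 → replaces 17 → [13, 15, 16]
21 → extends → [13, 15, 16, 21]
17 → replaces 21 → [13, 15, 16, 17]
18 → extends → [13, 15, 16, 17, 18]
17 → already a tail → [13, 15, 16, 17, 18]
21 → extends → [13, 15, 16, 17, 18, 21]
7 → replaces 13 → [7, 15, 16, 17, 18, 21]
34 → extends → [7, 15, 16, 17, 18, 21, 34]
33 → replaces 34 → [7, 15, 16, 17, 18, 21, 33]
Length 7; one witness is 13, 15, 16, 17, 18, 21, 34.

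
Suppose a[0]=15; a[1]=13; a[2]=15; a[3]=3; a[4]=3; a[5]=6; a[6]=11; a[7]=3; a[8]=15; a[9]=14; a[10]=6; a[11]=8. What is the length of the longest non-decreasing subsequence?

5

Track the smallest tail for each achievable length (allowing ties):
15 → extends → [15]
13 → replaces 15 → [13]
15 → extends → [13, 15]
3 → replaces 13 → [3, 15]
3 → replaces 15 → [3, 3]
6 → extends → [3, 3, 6]
11 → extends → [3, 3, 6, 11]
3 → replaces 6 → [3, 3, 3, 11]
15 → extends → [3, 3, 3, 11, 15]
14 → replaces 15 → [3, 3, 3, 11, 14]
6 → replaces 11 → [3, 3, 3, 6, 14]
8 → replaces 14 → [3, 3, 3, 6, 8]
Five tails, so the longest non-decreasing subsequence has length 5 (e.g. 3, 3, 6, 11, 15).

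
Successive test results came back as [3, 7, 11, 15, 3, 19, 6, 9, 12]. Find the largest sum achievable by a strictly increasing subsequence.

55

Let S[i] be the best sum of a strictly increasing subsequence ending at i:
i:      1  2  3  4  5  6  7  8  9
a[i]:   3  7 11 15  3 19  6  9 12
S:      3 10 21 36  3 55  9 19 33
Maximum is 55 (e.g. 3 + 7 + 11 + 15 + 19).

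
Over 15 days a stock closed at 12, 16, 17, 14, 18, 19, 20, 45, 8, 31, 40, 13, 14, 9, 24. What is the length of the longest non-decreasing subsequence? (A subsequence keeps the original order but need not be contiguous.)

8

Let dp[i] be the length of the longest such subsequence ending at index i:
i:      1  2  3  4  5  6  7  8  9 10 11 12 13 14 15
a[i]:  12 16 17 14 18 19 20 45  8 31 40 13 14  9 24
dp:     1  2  3  2  4  5  6  7  1  7  8  2  3  2  7
Maximum dp value is 8.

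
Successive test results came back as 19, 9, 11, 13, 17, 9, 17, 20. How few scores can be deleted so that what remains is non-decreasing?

Fewest deletions = n − (longest non-decreasing subsequence).
Patience tails:
19 → extends → [19]
9 → replaces 19 → [9]
11 → extends → [9, 11]
13 → extends → [9, 11, 13]
17 → extends → [9, 11, 13, 17]
9 → replaces 11 → [9, 9, 13, 17]
17 → extends → [9, 9, 13, 17, 17]
20 → extends → [9, 9, 13, 17, 17, 20]
Longest non-decreasing subsequence has length 6, so deletions = 8 − 6 = 2.

2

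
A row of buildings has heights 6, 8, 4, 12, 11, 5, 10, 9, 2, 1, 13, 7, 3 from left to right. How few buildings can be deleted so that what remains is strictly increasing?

9

Fewest deletions = n − (longest strictly increasing subsequence).
i:      1  2  3  4  5  6  7  8  9 10 11 12 13
a[i]:   6  8  4 12 11  5 10  9  2  1 13  7  3
dp:     1  2  1  3  3  2  3  3  1  1  4  3  2
max dp = 4, so deletions = 13 − 4 = 9.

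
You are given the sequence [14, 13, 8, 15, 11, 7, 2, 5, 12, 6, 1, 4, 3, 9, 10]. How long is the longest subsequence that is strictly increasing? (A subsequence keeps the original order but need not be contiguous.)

Track the smallest tail for each achievable length (strict):
14 → extends → [14]
13 → replaces 14 → [13]
8 → replaces 13 → [8]
15 → extends → [8, 15]
11 → replaces 15 → [8, 11]
7 → replaces 8 → [7, 11]
2 → replaces 7 → [2, 11]
5 → replaces 11 → [2, 5]
12 → extends → [2, 5, 12]
6 → replaces 12 → [2, 5, 6]
1 → replaces 2 → [1, 5, 6]
4 → replaces 5 → [1, 4, 6]
3 → replaces 4 → [1, 3, 6]
9 → extends → [1, 3, 6, 9]
10 → extends → [1, 3, 6, 9, 10]
Five tails, so the longest strictly increasing subsequence has length 5 (e.g. 2, 5, 6, 9, 10).

5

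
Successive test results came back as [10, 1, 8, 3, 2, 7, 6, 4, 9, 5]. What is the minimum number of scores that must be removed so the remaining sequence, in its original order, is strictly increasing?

Fewest deletions = n − (longest strictly increasing subsequence).
i:      1  2  3  4  5  6  7  8  9 10
a[i]:  10  1  8  3  2  7  6  4  9  5
dp:     1  1  2  2  2  3  3  3  4  4
max dp = 4, so deletions = 10 − 4 = 6.

6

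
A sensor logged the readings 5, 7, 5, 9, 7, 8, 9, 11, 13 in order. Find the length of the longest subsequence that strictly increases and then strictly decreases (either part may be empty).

6

inc[i] = longest strictly increasing subsequence ending at i; dec[i] = longest strictly decreasing subsequence starting at i:
i:      1  2  3  4  5  6  7  8  9
a[i]:   5  7  5  9  7  8  9 11 13
inc:    1  2  1  3  2  3  4  5  6
dec:    1  2  1  2  1  1  1  1  1
Best peak at i=9 (value 13): inc=6, dec=1, length 6+1−1 = 6.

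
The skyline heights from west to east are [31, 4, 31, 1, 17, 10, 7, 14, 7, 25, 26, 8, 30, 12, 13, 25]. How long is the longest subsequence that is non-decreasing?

7

Let dp[i] be the length of the longest such subsequence ending at index i:
i:      1  2  3  4  5  6  7  8  9 10 11 12 13 14 15 16
a[i]:  31  4 31  1 17 10  7 14  7 25 26  8 30 12 13 25
dp:     1  1  2  1  2  2  2  3  3  4  5  4  6  5  6  7
Maximum dp value is 7.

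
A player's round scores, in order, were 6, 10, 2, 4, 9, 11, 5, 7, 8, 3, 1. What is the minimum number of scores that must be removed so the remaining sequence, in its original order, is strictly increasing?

Fewest deletions = n − (longest strictly increasing subsequence).
i:      1  2  3  4  5  6  7  8  9 10 11
a[i]:   6 10  2  4  9 11  5  7  8  3  1
dp:     1  2  1  2  3  4  3  4  5  2  1
max dp = 5, so deletions = 11 − 5 = 6.

6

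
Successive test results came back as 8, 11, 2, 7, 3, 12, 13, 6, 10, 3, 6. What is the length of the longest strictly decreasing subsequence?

4

Negate each value so 'decreasing' becomes 'increasing', then run patience tails on the negated sequence:
-8 → extends → [-8]
-11 → replaces -8 → [-11]
-2 → extends → [-11, -2]
-7 → replaces -2 → [-11, -7]
-3 → extends → [-11, -7, -3]
-12 → replaces -11 → [-12, -7, -3]
-13 → replaces -12 → [-13, -7, -3]
-6 → replaces -3 → [-13, -7, -6]
-10 → replaces -7 → [-13, -10, -6]
-3 → extends → [-13, -10, -6, -3]
-6 → already a tail → [-13, -10, -6, -3]
Four tails, so the longest strictly decreasing subsequence of the original has length 4.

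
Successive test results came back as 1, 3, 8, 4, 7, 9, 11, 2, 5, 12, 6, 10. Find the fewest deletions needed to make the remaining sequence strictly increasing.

Fewest deletions = n − (longest strictly increasing subsequence).
Patience tails:
1 → extends → [1]
3 → extends → [1, 3]
8 → extends → [1, 3, 8]
4 → replaces 8 → [1, 3, 4]
7 → extends → [1, 3, 4, 7]
9 → extends → [1, 3, 4, 7, 9]
11 → extends → [1, 3, 4, 7, 9, 11]
2 → replaces 3 → [1, 2, 4, 7, 9, 11]
5 → replaces 7 → [1, 2, 4, 5, 9, 11]
12 → extends → [1, 2, 4, 5, 9, 11, 12]
6 → replaces 9 → [1, 2, 4, 5, 6, 11, 12]
10 → replaces 11 → [1, 2, 4, 5, 6, 10, 12]
Longest strictly increasing subsequence has length 7, so deletions = 12 − 7 = 5.

5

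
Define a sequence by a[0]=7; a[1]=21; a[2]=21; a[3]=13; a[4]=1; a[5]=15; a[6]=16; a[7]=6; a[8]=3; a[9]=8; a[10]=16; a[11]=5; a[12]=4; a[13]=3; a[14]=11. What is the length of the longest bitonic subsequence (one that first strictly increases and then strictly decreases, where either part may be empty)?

inc[i] = longest strictly increasing subsequence ending at i; dec[i] = longest strictly decreasing subsequence starting at i:
i:      0  1  2  3  4  5  6  7  8  9 10 11 12 13 14
a[i]:   7 21 21 13  1 15 16  6  3  8 16  5  4  3 11
inc:    1  2  2  2  1  3  4  2  2  3  4  3  3  2  4
dec:    5  6  6  5  1  5  5  4  1  4  4  3  2  1  1
Best peak at i=6 (value 16): inc=4, dec=5, length 4+5−1 = 8.

8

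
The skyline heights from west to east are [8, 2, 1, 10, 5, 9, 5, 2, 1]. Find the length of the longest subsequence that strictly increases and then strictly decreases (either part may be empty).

6

inc[i] = longest strictly increasing subsequence ending at i; dec[i] = longest strictly decreasing subsequence starting at i:
i:      1  2  3  4  5  6  7  8  9
a[i]:   8  2  1 10  5  9  5  2  1
inc:    1  1  1  2  2  3  2  2  1
dec:    4  2  1  5  3  4  3  2  1
Best peak at i=4 (value 10): inc=2, dec=5, length 2+5−1 = 6.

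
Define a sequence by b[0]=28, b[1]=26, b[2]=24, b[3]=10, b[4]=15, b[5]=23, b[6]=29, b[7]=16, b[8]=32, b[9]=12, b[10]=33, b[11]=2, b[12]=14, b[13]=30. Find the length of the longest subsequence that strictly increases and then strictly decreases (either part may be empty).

inc[i] = longest strictly increasing subsequence ending at i; dec[i] = longest strictly decreasing subsequence starting at i:
i:      0  1  2  3  4  5  6  7  8  9 10 11 12 13
b[i]:  28 26 24 10 15 23 29 16 32 12 33  2 14 30
inc:    1  1  1  1  2  3  4  3  5  2  6  1  3  5
dec:    7  6  5  2  3  4  4  3  3  2  2  1  1  1
Best peak at i=0 (value 28): inc=1, dec=7, length 1+7−1 = 7.

7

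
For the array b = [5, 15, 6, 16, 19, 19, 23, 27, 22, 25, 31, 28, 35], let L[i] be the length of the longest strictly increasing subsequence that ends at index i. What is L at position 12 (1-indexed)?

7

dp[i] = 1 + max{dp[j] : j<i, b[j]<b[i]} (or 1 if no such j):
i:      1  2  3  4  5  6  7  8  9 10 11 12 13
b[i]:   5 15  6 16 19 19 23 27 22 25 31 28 35
dp:     1  2  2  3  4  4  5  6  5  6  7  7  8
At index 12 the value is 7.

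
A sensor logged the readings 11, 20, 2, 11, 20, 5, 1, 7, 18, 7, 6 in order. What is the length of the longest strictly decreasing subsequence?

Negate each value so 'decreasing' becomes 'increasing', then run patience tails on the negated sequence:
-11 → extends → [-11]
-20 → replaces -11 → [-20]
-2 → extends → [-20, -2]
-11 → replaces -2 → [-20, -11]
-20 → already a tail → [-20, -11]
-5 → extends → [-20, -11, -5]
-1 → extends → [-20, -11, -5, -1]
-7 → replaces -5 → [-20, -11, -7, -1]
-18 → replaces -11 → [-20, -18, -7, -1]
-7 → already a tail → [-20, -18, -7, -1]
-6 → replaces -1 → [-20, -18, -7, -6]
Four tails, so the longest strictly decreasing subsequence of the original has length 4.

4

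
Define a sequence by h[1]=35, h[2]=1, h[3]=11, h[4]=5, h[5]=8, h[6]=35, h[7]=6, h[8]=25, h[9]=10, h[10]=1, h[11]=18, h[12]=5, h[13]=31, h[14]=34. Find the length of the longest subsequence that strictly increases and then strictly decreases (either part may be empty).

7

inc[i] = longest strictly increasing subsequence ending at i; dec[i] = longest strictly decreasing subsequence starting at i:
i:      1  2  3  4  5  6  7  8  9 10 11 12 13 14
h[i]:  35  1 11  5  8 35  6 25 10  1 18  5 31 34
inc:    1  1  2  2  3  4  3  4  4  1  5  2  6  7
dec:    5  1  4  2  3  4  2  3  2  1  2  1  1  1
Best peak at i=6 (value 35): inc=4, dec=4, length 4+4−1 = 7.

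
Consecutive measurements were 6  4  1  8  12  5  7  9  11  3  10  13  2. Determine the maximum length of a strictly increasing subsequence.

6

Track the smallest tail for each achievable length (strict):
6 → extends → [6]
4 → replaces 6 → [4]
1 → replaces 4 → [1]
8 → extends → [1, 8]
12 → extends → [1, 8, 12]
5 → replaces 8 → [1, 5, 12]
7 → replaces 12 → [1, 5, 7]
9 → extends → [1, 5, 7, 9]
11 → extends → [1, 5, 7, 9, 11]
3 → replaces 5 → [1, 3, 7, 9, 11]
10 → replaces 11 → [1, 3, 7, 9, 10]
13 → extends → [1, 3, 7, 9, 10, 13]
2 → replaces 3 → [1, 2, 7, 9, 10, 13]
Six tails, so the longest strictly increasing subsequence has length 6 (e.g. 4, 5, 7, 9, 11, 13).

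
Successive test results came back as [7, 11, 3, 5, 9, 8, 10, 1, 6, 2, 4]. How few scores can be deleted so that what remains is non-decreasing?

7

Fewest deletions = n − (longest non-decreasing subsequence).
Patience tails:
7 → extends → [7]
11 → extends → [7, 11]
3 → replaces 7 → [3, 11]
5 → replaces 11 → [3, 5]
9 → extends → [3, 5, 9]
8 → replaces 9 → [3, 5, 8]
10 → extends → [3, 5, 8, 10]
1 → replaces 3 → [1, 5, 8, 10]
6 → replaces 8 → [1, 5, 6, 10]
2 → replaces 5 → [1, 2, 6, 10]
4 → replaces 6 → [1, 2, 4, 10]
Longest non-decreasing subsequence has length 4, so deletions = 11 − 4 = 7.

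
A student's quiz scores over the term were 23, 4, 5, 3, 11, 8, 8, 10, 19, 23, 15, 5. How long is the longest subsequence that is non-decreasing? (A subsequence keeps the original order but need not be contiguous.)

7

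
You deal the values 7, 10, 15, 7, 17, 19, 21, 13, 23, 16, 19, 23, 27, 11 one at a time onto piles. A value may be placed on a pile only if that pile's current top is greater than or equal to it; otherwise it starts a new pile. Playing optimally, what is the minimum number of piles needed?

8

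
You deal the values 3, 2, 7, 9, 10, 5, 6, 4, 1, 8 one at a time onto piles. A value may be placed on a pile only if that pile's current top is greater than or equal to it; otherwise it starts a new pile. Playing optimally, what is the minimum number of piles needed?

4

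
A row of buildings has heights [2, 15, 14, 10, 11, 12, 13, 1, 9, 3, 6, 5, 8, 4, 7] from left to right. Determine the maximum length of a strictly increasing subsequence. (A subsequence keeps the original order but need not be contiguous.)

5

Track the smallest tail for each achievable length (strict):
2 → extends → [2]
15 → extends → [2, 15]
14 → replaces 15 → [2, 14]
10 → replaces 14 → [2, 10]
11 → extends → [2, 10, 11]
12 → extends → [2, 10, 11, 12]
13 → extends → [2, 10, 11, 12, 13]
1 → replaces 2 → [1, 10, 11, 12, 13]
9 → replaces 10 → [1, 9, 11, 12, 13]
3 → replaces 9 → [1, 3, 11, 12, 13]
6 → replaces 11 → [1, 3, 6, 12, 13]
5 → replaces 6 → [1, 3, 5, 12, 13]
8 → replaces 12 → [1, 3, 5, 8, 13]
4 → replaces 5 → [1, 3, 4, 8, 13]
7 → replaces 8 → [1, 3, 4, 7, 13]
Five tails, so the longest strictly increasing subsequence has length 5 (e.g. 2, 10, 11, 12, 13).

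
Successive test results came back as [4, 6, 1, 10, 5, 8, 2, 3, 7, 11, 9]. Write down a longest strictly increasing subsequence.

1, 2, 3, 7, 11

Patience tails give the LIS length; then backtrack through the dp parents:
4 → extends → [4]
6 → extends → [4, 6]
1 → replaces 4 → [1, 6]
10 → extends → [1, 6, 10]
5 → replaces 6 → [1, 5, 10]
8 → replaces 10 → [1, 5, 8]
2 → replaces 5 → [1, 2, 8]
3 → replaces 8 → [1, 2, 3]
7 → extends → [1, 2, 3, 7]
11 → extends → [1, 2, 3, 7, 11]
9 → replaces 11 → [1, 2, 3, 7, 9]
Length 5; one witness is 1, 2, 3, 7, 11.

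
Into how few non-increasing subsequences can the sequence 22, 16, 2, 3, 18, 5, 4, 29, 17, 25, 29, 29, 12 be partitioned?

6

Place each on the leftmost legal pile:
22 → new pile 1 (tops now [22])
16 → pile 1 (tops now [16])
2 → pile 1 (tops now [2])
3 → new pile 2 (tops now [2, 3])
18 → new pile 3 (tops now [2, 3, 18])
5 → pile 3 (tops now [2, 3, 5])
4 → pile 3 (tops now [2, 3, 4])
29 → new pile 4 (tops now [2, 3, 4, 29])
17 → pile 4 (tops now [2, 3, 4, 17])
25 → new pile 5 (tops now [2, 3, 4, 17, 25])
29 → new pile 6 (tops now [2, 3, 4, 17, 25, 29])
29 → pile 6 (tops now [2, 3, 4, 17, 25, 29])
12 → pile 4 (tops now [2, 3, 4, 12, 25, 29])
Six piles.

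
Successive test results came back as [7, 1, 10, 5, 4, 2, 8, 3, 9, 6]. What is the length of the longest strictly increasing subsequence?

Let dp[i] be the length of the longest such subsequence ending at index i:
i:      1  2  3  4  5  6  7  8  9 10
a[i]:   7  1 10  5  4  2  8  3  9  6
dp:     1  1  2  2  2  2  3  3  4  4
Maximum dp value is 4.

4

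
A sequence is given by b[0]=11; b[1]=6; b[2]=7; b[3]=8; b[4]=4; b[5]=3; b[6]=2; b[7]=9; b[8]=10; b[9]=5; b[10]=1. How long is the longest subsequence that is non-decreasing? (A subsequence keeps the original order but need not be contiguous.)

5

Track the smallest tail for each achievable length (allowing ties):
11 → extends → [11]
6 → replaces 11 → [6]
7 → extends → [6, 7]
8 → extends → [6, 7, 8]
4 → replaces 6 → [4, 7, 8]
3 → replaces 4 → [3, 7, 8]
2 → replaces 3 → [2, 7, 8]
9 → extends → [2, 7, 8, 9]
10 → extends → [2, 7, 8, 9, 10]
5 → replaces 7 → [2, 5, 8, 9, 10]
1 → replaces 2 → [1, 5, 8, 9, 10]
Five tails, so the longest non-decreasing subsequence has length 5 (e.g. 6, 7, 8, 9, 10).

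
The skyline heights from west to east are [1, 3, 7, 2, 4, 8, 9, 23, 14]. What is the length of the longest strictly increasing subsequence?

Track the smallest tail for each achievable length (strict):
1 → extends → [1]
3 → extends → [1, 3]
7 → extends → [1, 3, 7]
2 → replaces 3 → [1, 2, 7]
4 → replaces 7 → [1, 2, 4]
8 → extends → [1, 2, 4, 8]
9 → extends → [1, 2, 4, 8, 9]
23 → extends → [1, 2, 4, 8, 9, 23]
14 → replaces 23 → [1, 2, 4, 8, 9, 14]
Six tails, so the longest strictly increasing subsequence has length 6 (e.g. 1, 3, 7, 8, 9, 23).

6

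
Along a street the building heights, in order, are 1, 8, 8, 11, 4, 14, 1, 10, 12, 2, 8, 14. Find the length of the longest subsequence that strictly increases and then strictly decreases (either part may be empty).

6

inc[i] = longest strictly increasing subsequence ending at i; dec[i] = longest strictly decreasing subsequence starting at i:
i:      1  2  3  4  5  6  7  8  9 10 11 12
a[i]:   1  8  8 11  4 14  1 10 12  2  8 14
inc:    1  2  2  3  2  4  1  3  4  2  3  5
dec:    1  3  3  3  2  3  1  2  2  1  1  1
Best peak at i=6 (value 14): inc=4, dec=3, length 4+3−1 = 6.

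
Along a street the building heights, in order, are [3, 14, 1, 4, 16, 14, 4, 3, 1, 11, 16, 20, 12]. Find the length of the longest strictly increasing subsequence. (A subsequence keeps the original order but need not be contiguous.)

Track the smallest tail for each achievable length (strict):
3 → extends → [3]
14 → extends → [3, 14]
1 → replaces 3 → [1, 14]
4 → replaces 14 → [1, 4]
16 → extends → [1, 4, 16]
14 → replaces 16 → [1, 4, 14]
4 → already a tail → [1, 4, 14]
3 → replaces 4 → [1, 3, 14]
1 → already a tail → [1, 3, 14]
11 → replaces 14 → [1, 3, 11]
16 → extends → [1, 3, 11, 16]
20 → extends → [1, 3, 11, 16, 20]
12 → replaces 16 → [1, 3, 11, 12, 20]
Five tails, so the longest strictly increasing subsequence has length 5 (e.g. 3, 4, 14, 16, 20).

5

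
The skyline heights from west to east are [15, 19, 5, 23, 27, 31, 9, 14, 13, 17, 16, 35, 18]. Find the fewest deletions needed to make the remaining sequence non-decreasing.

Fewest deletions = n − (longest non-decreasing subsequence).
i:      1  2  3  4  5  6  7  8  9 10 11 12 13
a[i]:  15 19  5 23 27 31  9 14 13 17 16 35 18
dp:     1  2  1  3  4  5  2  3  3  4  4  6  5
max dp = 6, so deletions = 13 − 6 = 7.

7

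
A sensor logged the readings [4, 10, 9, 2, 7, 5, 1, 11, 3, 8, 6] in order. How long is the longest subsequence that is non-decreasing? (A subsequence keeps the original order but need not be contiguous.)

Let dp[i] be the length of the longest such subsequence ending at index i:
i:      1  2  3  4  5  6  7  8  9 10 11
a[i]:   4 10  9  2  7  5  1 11  3  8  6
dp:     1  2  2  1  2  2  1  3  2  3  3
Maximum dp value is 3.

3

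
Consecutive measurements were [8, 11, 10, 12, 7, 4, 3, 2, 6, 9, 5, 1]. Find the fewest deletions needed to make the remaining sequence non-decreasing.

9

Fewest deletions = n − (longest non-decreasing subsequence).
Patience tails:
8 → extends → [8]
11 → extends → [8, 11]
10 → replaces 11 → [8, 10]
12 → extends → [8, 10, 12]
7 → replaces 8 → [7, 10, 12]
4 → replaces 7 → [4, 10, 12]
3 → replaces 4 → [3, 10, 12]
2 → replaces 3 → [2, 10, 12]
6 → replaces 10 → [2, 6, 12]
9 → replaces 12 → [2, 6, 9]
5 → replaces 6 → [2, 5, 9]
1 → replaces 2 → [1, 5, 9]
Longest non-decreasing subsequence has length 3, so deletions = 12 − 3 = 9.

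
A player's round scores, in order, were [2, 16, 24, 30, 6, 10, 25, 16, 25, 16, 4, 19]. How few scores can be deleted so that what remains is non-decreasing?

6

Fewest deletions = n − (longest non-decreasing subsequence).
i:      1  2  3  4  5  6  7  8  9 10 11 12
a[i]:   2 16 24 30  6 10 25 16 25 16  4 19
dp:     1  2  3  4  2  3  4  4  5  5  2  6
max dp = 6, so deletions = 12 − 6 = 6.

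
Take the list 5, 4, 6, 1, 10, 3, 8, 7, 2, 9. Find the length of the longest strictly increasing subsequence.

Let dp[i] be the length of the longest such subsequence ending at index i:
i:      1  2  3  4  5  6  7  8  9 10
a[i]:   5  4  6  1 10  3  8  7  2  9
dp:     1  1  2  1  3  2  3  3  2  4
Maximum dp value is 4.

4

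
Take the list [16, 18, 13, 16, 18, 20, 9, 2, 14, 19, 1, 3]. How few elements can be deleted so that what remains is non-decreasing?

8

Fewest deletions = n − (longest non-decreasing subsequence).
i:      1  2  3  4  5  6  7  8  9 10 11 12
a[i]:  16 18 13 16 18 20  9  2 14 19  1  3
dp:     1  2  1  2  3  4  1  1  2  4  1  2
max dp = 4, so deletions = 12 − 4 = 8.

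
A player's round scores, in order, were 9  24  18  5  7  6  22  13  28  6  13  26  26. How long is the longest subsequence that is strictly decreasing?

4

Let dp[i] be the longest strictly decreasing subsequence ending at i:
i:      1  2  3  4  5  6  7  8  9 10 11 12 13
a[i]:   9 24 18  5  7  6 22 13 28  6 13 26 26
dp:     1  1  2  3  3  4  2  3  1  4  3  2  2
Maximum is 4.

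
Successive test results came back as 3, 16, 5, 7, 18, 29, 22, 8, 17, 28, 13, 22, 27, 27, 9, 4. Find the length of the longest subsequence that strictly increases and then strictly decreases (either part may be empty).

10

inc[i] = longest strictly increasing subsequence ending at i; dec[i] = longest strictly decreasing subsequence starting at i:
i:      1  2  3  4  5  6  7  8  9 10 11 12 13 14 15 16
a[i]:   3 16  5  7 18 29 22  8 17 28 13 22 27 27  9  4
inc:    1  2  2  3  4  5  5  4  5  6  5  6  7  7  5  2
dec:    1  4  2  2  5  6  5  2  4  4  3  3  3  3  2  1
Best peak at i=6 (value 29): inc=5, dec=6, length 5+6−1 = 10.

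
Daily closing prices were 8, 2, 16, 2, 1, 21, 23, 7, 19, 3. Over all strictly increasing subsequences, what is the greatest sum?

68

Let S[i] be the best sum of a strictly increasing subsequence ending at i:
i:      1  2  3  4  5  6  7  8  9 10
a[i]:   8  2 16  2  1 21 23  7 19  3
S:      8  2 24  2  1 45 68  9 43  5
Maximum is 68 (e.g. 8 + 16 + 21 + 23).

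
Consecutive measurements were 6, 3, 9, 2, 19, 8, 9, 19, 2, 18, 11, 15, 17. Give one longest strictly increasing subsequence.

Patience tails give the LIS length; then backtrack through the dp parents:
6 → extends → [6]
3 → replaces 6 → [3]
9 → extends → [3, 9]
2 → replaces 3 → [2, 9]
19 → extends → [2, 9, 19]
8 → replaces 9 → [2, 8, 19]
9 → replaces 19 → [2, 8, 9]
19 → extends → [2, 8, 9, 19]
2 → already a tail → [2, 8, 9, 19]
18 → replaces 19 → [2, 8, 9, 18]
11 → replaces 18 → [2, 8, 9, 11]
15 → extends → [2, 8, 9, 11, 15]
17 → extends → [2, 8, 9, 11, 15, 17]
Length 6; one witness is 6, 8, 9, 11, 15, 17.

6, 8, 9, 11, 15, 17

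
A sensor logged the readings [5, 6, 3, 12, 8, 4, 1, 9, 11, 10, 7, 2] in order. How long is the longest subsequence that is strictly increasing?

5

Track the smallest tail for each achievable length (strict):
5 → extends → [5]
6 → extends → [5, 6]
3 → replaces 5 → [3, 6]
12 → extends → [3, 6, 12]
8 → replaces 12 → [3, 6, 8]
4 → replaces 6 → [3, 4, 8]
1 → replaces 3 → [1, 4, 8]
9 → extends → [1, 4, 8, 9]
11 → extends → [1, 4, 8, 9, 11]
10 → replaces 11 → [1, 4, 8, 9, 10]
7 → replaces 8 → [1, 4, 7, 9, 10]
2 → replaces 4 → [1, 2, 7, 9, 10]
Five tails, so the longest strictly increasing subsequence has length 5 (e.g. 5, 6, 8, 9, 11).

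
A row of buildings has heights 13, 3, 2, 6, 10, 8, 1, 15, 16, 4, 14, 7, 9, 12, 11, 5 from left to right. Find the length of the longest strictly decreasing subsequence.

Negate each value so 'decreasing' becomes 'increasing', then run patience tails on the negated sequence:
-13 → extends → [-13]
-3 → extends → [-13, -3]
-2 → extends → [-13, -3, -2]
-6 → replaces -3 → [-13, -6, -2]
-10 → replaces -6 → [-13, -10, -2]
-8 → replaces -2 → [-13, -10, -8]
-1 → extends → [-13, -10, -8, -1]
-15 → replaces -13 → [-15, -10, -8, -1]
-16 → replaces -15 → [-16, -10, -8, -1]
-4 → replaces -1 → [-16, -10, -8, -4]
-14 → replaces -10 → [-16, -14, -8, -4]
-7 → replaces -4 → [-16, -14, -8, -7]
-9 → replaces -8 → [-16, -14, -9, -7]
-12 → replaces -9 → [-16, -14, -12, -7]
-11 → replaces -7 → [-16, -14, -12, -11]
-5 → extends → [-16, -14, -12, -11, -5]
Five tails, so the longest strictly decreasing subsequence of the original has length 5.

5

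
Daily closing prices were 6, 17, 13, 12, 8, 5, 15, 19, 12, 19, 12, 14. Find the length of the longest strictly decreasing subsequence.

Let dp[i] be the longest strictly decreasing subsequence ending at i:
i:      1  2  3  4  5  6  7  8  9 10 11 12
a[i]:   6 17 13 12  8  5 15 19 12 19 12 14
dp:     1  1  2  3  4  5  2  1  3  1  3  3
Maximum is 5.

5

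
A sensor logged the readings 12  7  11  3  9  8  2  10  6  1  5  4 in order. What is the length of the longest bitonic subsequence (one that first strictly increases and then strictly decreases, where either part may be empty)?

inc[i] = longest strictly increasing subsequence ending at i; dec[i] = longest strictly decreasing subsequence starting at i:
i:      1  2  3  4  5  6  7  8  9 10 11 12
a[i]:  12  7 11  3  9  8  2 10  6  1  5  4
inc:    1  1  2  1  2  2  1  3  2  1  2  2
dec:    7  4  6  3  5  4  2  4  3  1  2  1
Best peak at i=1 (value 12): inc=1, dec=7, length 1+7−1 = 7.

7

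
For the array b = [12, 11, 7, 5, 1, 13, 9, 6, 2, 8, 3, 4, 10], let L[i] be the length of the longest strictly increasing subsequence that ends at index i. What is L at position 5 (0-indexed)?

dp[i] = 1 + max{dp[j] : j<i, b[j]<b[i]} (or 1 if no such j):
i:      0  1  2  3  4  5  6  7  8  9 10 11 12
b[i]:  12 11  7  5  1 13  9  6  2  8  3  4 10
dp:     1  1  1  1  1  2  2  2  2  3  3  4  5
At index 5 the value is 2.

2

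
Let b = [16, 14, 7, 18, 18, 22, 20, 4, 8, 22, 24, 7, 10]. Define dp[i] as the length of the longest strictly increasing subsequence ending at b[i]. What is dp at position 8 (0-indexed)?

2

dp[i] = 1 + max{dp[j] : j<i, b[j]<b[i]} (or 1 if no such j):
i:      0  1  2  3  4  5  6  7  8  9 10 11 12
b[i]:  16 14  7 18 18 22 20  4  8 22 24  7 10
dp:     1  1  1  2  2  3  3  1  2  4  5  2  3
At index 8 the value is 2.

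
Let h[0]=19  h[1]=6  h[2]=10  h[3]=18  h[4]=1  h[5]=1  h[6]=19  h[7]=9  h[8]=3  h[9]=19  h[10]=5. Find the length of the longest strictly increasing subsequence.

4

Track the smallest tail for each achievable length (strict):
19 → extends → [19]
6 → replaces 19 → [6]
10 → extends → [6, 10]
18 → extends → [6, 10, 18]
1 → replaces 6 → [1, 10, 18]
1 → already a tail → [1, 10, 18]
19 → extends → [1, 10, 18, 19]
9 → replaces 10 → [1, 9, 18, 19]
3 → replaces 9 → [1, 3, 18, 19]
19 → already a tail → [1, 3, 18, 19]
5 → replaces 18 → [1, 3, 5, 19]
Four tails, so the longest strictly increasing subsequence has length 4 (e.g. 6, 10, 18, 19).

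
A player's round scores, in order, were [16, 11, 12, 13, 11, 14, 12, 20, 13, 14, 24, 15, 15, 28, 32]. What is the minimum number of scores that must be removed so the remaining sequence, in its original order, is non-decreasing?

Fewest deletions = n − (longest non-decreasing subsequence).
Patience tails:
16 → extends → [16]
11 → replaces 16 → [11]
12 → extends → [11, 12]
13 → extends → [11, 12, 13]
11 → replaces 12 → [11, 11, 13]
14 → extends → [11, 11, 13, 14]
12 → replaces 13 → [11, 11, 12, 14]
20 → extends → [11, 11, 12, 14, 20]
13 → replaces 14 → [11, 11, 12, 13, 20]
14 → replaces 20 → [11, 11, 12, 13, 14]
24 → extends → [11, 11, 12, 13, 14, 24]
15 → replaces 24 → [11, 11, 12, 13, 14, 15]
15 → extends → [11, 11, 12, 13, 14, 15, 15]
28 → extends → [11, 11, 12, 13, 14, 15, 15, 28]
32 → extends → [11, 11, 12, 13, 14, 15, 15, 28, 32]
Longest non-decreasing subsequence has length 9, so deletions = 15 − 9 = 6.

6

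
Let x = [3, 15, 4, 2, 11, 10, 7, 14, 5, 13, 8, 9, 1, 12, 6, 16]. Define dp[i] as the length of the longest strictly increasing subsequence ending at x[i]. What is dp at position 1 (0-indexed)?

2

dp[i] = 1 + max{dp[j] : j<i, x[j]<x[i]} (or 1 if no such j):
i:      0  1  2  3  4  5  6  7  8  9 10 11 12 13 14 15
x[i]:   3 15  4  2 11 10  7 14  5 13  8  9  1 12  6 16
dp:     1  2  2  1  3  3  3  4  3  4  4  5  1  6  4  7
At index 1 the value is 2.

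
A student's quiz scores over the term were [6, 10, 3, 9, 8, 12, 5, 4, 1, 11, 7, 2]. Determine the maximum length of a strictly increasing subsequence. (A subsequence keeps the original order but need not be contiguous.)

3

Let dp[i] be the length of the longest such subsequence ending at index i:
i:      1  2  3  4  5  6  7  8  9 10 11 12
a[i]:   6 10  3  9  8 12  5  4  1 11  7  2
dp:     1  2  1  2  2  3  2  2  1  3  3  2
Maximum dp value is 3.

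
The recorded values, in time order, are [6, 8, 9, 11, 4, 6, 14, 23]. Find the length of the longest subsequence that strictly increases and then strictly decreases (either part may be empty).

6

inc[i] = longest strictly increasing subsequence ending at i; dec[i] = longest strictly decreasing subsequence starting at i:
i:      1  2  3  4  5  6  7  8
a[i]:   6  8  9 11  4  6 14 23
inc:    1  2  3  4  1  2  5  6
dec:    2  2  2  2  1  1  1  1
Best peak at i=8 (value 23): inc=6, dec=1, length 6+1−1 = 6.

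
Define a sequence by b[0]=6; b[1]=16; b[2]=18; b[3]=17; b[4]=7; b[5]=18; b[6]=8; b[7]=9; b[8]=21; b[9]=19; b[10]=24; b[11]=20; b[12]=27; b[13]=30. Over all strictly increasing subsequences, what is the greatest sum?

Let S[i] be the best sum of a strictly increasing subsequence ending at i:
i:       0   1   2   3   4   5   6   7   8   9  10  11  12  13
b[i]:    6  16  18  17   7  18   8   9  21  19  24  20  27  30
S:       6  22  40  39  13  57  21  30  78  76 102  96 129 159
Maximum is 159 (e.g. 6 + 16 + 17 + 18 + 21 + 24 + 27 + 30).

159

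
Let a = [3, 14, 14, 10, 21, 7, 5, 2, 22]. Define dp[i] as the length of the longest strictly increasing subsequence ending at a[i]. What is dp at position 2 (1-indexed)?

2

dp[i] = 1 + max{dp[j] : j<i, a[j]<a[i]} (or 1 if no such j):
i:      1  2  3  4  5  6  7  8  9
a[i]:   3 14 14 10 21  7  5  2 22
dp:     1  2  2  2  3  2  2  1  4
At index 2 the value is 2.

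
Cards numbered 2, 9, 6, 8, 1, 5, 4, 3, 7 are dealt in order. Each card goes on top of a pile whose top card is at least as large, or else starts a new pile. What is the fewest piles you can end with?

3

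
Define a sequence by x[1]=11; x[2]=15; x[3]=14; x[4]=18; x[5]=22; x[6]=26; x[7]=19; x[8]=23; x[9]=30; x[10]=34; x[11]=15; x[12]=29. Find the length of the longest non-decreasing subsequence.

Let dp[i] be the length of the longest such subsequence ending at index i:
i:      1  2  3  4  5  6  7  8  9 10 11 12
x[i]:  11 15 14 18 22 26 19 23 30 34 15 29
dp:     1  2  2  3  4  5  4  5  6  7  3  6
Maximum dp value is 7.

7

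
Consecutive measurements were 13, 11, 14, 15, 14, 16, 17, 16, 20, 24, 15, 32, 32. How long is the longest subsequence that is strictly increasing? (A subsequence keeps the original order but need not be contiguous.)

Track the smallest tail for each achievable length (strict):
13 → extends → [13]
11 → replaces 13 → [11]
14 → extends → [11, 14]
15 → extends → [11, 14, 15]
14 → already a tail → [11, 14, 15]
16 → extends → [11, 14, 15, 16]
17 → extends → [11, 14, 15, 16, 17]
16 → already a tail → [11, 14, 15, 16, 17]
20 → extends → [11, 14, 15, 16, 17, 20]
24 → extends → [11, 14, 15, 16, 17, 20, 24]
15 → already a tail → [11, 14, 15, 16, 17, 20, 24]
32 → extends → [11, 14, 15, 16, 17, 20, 24, 32]
32 → already a tail → [11, 14, 15, 16, 17, 20, 24, 32]
Eight tails, so the longest strictly increasing subsequence has length 8 (e.g. 13, 14, 15, 16, 17, 20, 24, 32).

8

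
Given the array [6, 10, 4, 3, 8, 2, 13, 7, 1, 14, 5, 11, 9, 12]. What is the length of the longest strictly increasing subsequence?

Track the smallest tail for each achievable length (strict):
6 → extends → [6]
10 → extends → [6, 10]
4 → replaces 6 → [4, 10]
3 → replaces 4 → [3, 10]
8 → replaces 10 → [3, 8]
2 → replaces 3 → [2, 8]
13 → extends → [2, 8, 13]
7 → replaces 8 → [2, 7, 13]
1 → replaces 2 → [1, 7, 13]
14 → extends → [1, 7, 13, 14]
5 → replaces 7 → [1, 5, 13, 14]
11 → replaces 13 → [1, 5, 11, 14]
9 → replaces 11 → [1, 5, 9, 14]
12 → replaces 14 → [1, 5, 9, 12]
Four tails, so the longest strictly increasing subsequence has length 4 (e.g. 6, 10, 13, 14).

4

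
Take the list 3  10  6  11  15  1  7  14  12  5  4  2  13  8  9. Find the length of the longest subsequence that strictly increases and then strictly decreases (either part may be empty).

9

inc[i] = longest strictly increasing subsequence ending at i; dec[i] = longest strictly decreasing subsequence starting at i:
i:      1  2  3  4  5  6  7  8  9 10 11 12 13 14 15
a[i]:   3 10  6 11 15  1  7 14 12  5  4  2 13  8  9
inc:    1  2  2  3  4  1  3  4  4  2  2  2  5  4  5
dec:    2  5  4  5  6  1  4  5  4  3  2  1  2  1  1
Best peak at i=5 (value 15): inc=4, dec=6, length 4+6−1 = 9.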